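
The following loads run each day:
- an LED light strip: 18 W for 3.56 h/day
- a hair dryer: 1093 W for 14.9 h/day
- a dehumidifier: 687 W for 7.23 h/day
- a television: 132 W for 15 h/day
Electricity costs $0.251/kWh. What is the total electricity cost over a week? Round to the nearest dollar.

$41

LED light strip: 18 W × 3.56 h × 7 d = 449 Wh = 0.4486 kWh
hair dryer: 1093 W × 14.9 h × 7 d = 114,000 Wh = 114 kWh
dehumidifier: 687 W × 7.23 h × 7 d = 34,769 Wh = 34.77 kWh
television: 132 W × 15 h × 7 d = 13,860 Wh = 13.86 kWh
Total energy = 0.4486 + 114 + 34.77 + 13.86 = 163.1 kWh
Cost = 163.1 kWh × $0.251 = $40.93 ≈ $41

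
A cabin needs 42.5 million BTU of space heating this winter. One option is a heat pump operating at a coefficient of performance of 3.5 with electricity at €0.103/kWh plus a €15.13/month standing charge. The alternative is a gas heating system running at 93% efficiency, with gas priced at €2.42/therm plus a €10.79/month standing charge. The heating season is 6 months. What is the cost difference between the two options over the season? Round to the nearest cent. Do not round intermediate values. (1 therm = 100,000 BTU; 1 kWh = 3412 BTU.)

Heat load = 42.5 × 10⁶ BTU = 42,500,000 BTU
Gas: input = 42,500,000 / 0.93 = 45,698,925 BTU = 457 therm → 457 × €2.42 = €1,105.91; + 6 × €10.79 standing = €1,170.65
Heat pump: 42,500,000 BTU / 3412 = 12,460 kWh heat; / 3.5 = 3,559 kWh in → × €0.103 = €366.56; + 6 × €15.13 standing = €457.34
Difference = |€1,170.65 − €457.34| = €713.31

€713.31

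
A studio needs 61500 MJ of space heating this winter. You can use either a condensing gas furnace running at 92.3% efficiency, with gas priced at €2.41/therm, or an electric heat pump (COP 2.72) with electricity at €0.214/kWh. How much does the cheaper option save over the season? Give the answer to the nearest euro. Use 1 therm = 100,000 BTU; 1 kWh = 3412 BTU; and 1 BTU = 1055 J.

Heat load = 61500 MJ = 61,500,000,000 J / 1055 = 58,293,839 BTU
Gas: input = 58,293,839 / 0.923 = 63,156,922 BTU = 631.6 therm → 631.6 × €2.41 = €1,522.08
Heat pump: 58,293,839 BTU / 3412 = 17,080 kWh heat; / 2.72 = 6,281 kWh in → × €0.214 = €1,344.18
Difference = |€1,522.08 − €1,344.18| = €177.90 ≈ €178

€178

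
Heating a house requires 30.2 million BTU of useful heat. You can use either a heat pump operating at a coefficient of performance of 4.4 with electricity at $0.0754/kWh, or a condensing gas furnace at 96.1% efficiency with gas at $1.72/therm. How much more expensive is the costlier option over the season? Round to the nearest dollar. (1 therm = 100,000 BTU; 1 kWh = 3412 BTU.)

$389

Heat load = 30.2 × 10⁶ BTU = 30,200,000 BTU
Gas: input = 30,200,000 / 0.961 = 31,425,598 BTU = 314.3 therm → 314.3 × $1.72 = $540.52
Heat pump: 30,200,000 BTU / 3412 = 8,851 kWh heat; / 4.4 = 2,012 kWh in → × $0.0754 = $151.68
Difference = |$540.52 − $151.68| = $388.84 ≈ $389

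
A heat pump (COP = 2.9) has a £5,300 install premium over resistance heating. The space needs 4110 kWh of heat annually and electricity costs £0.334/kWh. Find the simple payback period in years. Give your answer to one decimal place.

Resistance: 4110 kWh × £0.334 = £1,372.74/yr
Heat pump: 4110 / 2.9 = 1417 kWh in → × £0.334 = £473.36/yr
Annual savings = £899.38
Payback = £5,300 / £899.38 = 5.89 years

5.9 years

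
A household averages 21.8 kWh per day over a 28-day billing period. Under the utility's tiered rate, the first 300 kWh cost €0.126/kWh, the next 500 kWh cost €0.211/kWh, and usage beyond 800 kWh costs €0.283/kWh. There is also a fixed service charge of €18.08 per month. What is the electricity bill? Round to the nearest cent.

Usage = 21.8 kWh/day × 28 days = 610.4 kWh
First 300 kWh × €0.126 = €37.80
Next 310.4 kWh × €0.211 = €65.49
Remaining tier: 0 kWh (not reached)
Energy charge = €103.29; + service €18.08 = €121.37

€121.37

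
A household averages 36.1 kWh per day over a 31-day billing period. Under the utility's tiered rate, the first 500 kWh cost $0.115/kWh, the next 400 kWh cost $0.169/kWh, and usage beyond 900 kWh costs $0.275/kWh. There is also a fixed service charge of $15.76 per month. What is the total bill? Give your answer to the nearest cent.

$201.11

Usage = 36.1 kWh/day × 31 days = 1119.1 kWh
First 500 kWh × $0.115 = $57.50
Next 400 kWh × $0.169 = $67.60
Remaining 219.1 kWh × $0.275 = $60.25
Energy charge = $185.35; + service $15.76 = $201.11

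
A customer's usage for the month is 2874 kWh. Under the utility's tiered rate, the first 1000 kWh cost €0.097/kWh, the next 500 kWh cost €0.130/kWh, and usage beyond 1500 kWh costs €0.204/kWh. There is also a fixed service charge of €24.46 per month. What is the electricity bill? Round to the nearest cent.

First 1000 kWh × €0.097 = €97.00
Next 500 kWh × €0.130 = €65.00
Remaining 1374 kWh × €0.204 = €280.30
Energy charge = €442.30; + service €24.46 = €466.76

€466.76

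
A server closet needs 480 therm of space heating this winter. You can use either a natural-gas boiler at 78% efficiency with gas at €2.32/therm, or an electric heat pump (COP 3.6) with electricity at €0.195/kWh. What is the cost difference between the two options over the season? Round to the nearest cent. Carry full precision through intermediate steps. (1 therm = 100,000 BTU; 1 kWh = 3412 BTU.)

Heat load = 480 therm × 100,000 = 48,000,000 BTU
Gas: input = 48,000,000 / 0.78 = 61,538,462 BTU = 615.4 therm → 615.4 × €2.32 = €1,427.69
Heat pump: 48,000,000 BTU / 3412 = 14,070 kWh heat; / 3.6 = 3,908 kWh in → × €0.195 = €762.02
Difference = |€1,427.69 − €762.02| = €665.68

€665.68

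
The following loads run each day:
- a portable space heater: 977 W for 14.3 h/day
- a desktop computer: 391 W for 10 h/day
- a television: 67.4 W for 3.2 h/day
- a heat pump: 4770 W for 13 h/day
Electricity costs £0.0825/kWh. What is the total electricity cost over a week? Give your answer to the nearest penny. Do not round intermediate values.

£46.26

portable space heater: 977 W × 14.3 h × 7 d = 97,798 Wh = 97.8 kWh
desktop computer: 391 W × 10 h × 7 d = 27,370 Wh = 27.37 kWh
television: 67.4 W × 3.2 h × 7 d = 1,510 Wh = 1.51 kWh
heat pump: 4770 W × 13 h × 7 d = 434,070 Wh = 434.1 kWh
Total energy = 97.8 + 27.37 + 1.51 + 434.1 = 560.7 kWh
Cost = 560.7 kWh × £0.0825 = £46.26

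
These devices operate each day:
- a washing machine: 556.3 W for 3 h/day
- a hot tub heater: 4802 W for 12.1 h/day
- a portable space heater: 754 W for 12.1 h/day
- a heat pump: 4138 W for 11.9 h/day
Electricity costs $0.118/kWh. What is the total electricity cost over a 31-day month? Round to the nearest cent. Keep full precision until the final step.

washing machine: 556.3 W × 3 h × 31 d = 51,736 Wh = 51.74 kWh
hot tub heater: 4802 W × 12.1 h × 31 d = 1,801,230 Wh = 1,801 kWh
portable space heater: 754 W × 12.1 h × 31 d = 282,825 Wh = 282.8 kWh
heat pump: 4138 W × 11.9 h × 31 d = 1,526,508 Wh = 1,527 kWh
Total energy = 51.74 + 1,801 + 282.8 + 1,527 = 3,662 kWh
Cost = 3,662 kWh × $0.118 = $432.15

$432.15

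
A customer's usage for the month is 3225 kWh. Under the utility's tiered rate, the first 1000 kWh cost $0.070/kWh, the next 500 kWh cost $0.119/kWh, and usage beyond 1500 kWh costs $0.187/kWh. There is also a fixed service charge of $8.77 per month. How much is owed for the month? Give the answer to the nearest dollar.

$461

First 1000 kWh × $0.070 = $70.00
Next 500 kWh × $0.119 = $59.50
Remaining 1725 kWh × $0.187 = $322.57
Energy charge = $452.07; + service $8.77 = $460.84 ≈ $461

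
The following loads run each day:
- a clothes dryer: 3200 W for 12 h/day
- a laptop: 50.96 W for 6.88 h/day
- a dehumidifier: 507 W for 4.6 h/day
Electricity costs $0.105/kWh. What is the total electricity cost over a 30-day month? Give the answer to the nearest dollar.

clothes dryer: 3200 W × 12 h × 30 d = 1,152,000 Wh = 1,152 kWh
laptop: 50.96 W × 6.88 h × 30 d = 10,518 Wh = 10.52 kWh
dehumidifier: 507 W × 4.6 h × 30 d = 69,966 Wh = 69.97 kWh
Total energy = 1,152 + 10.52 + 69.97 = 1,232 kWh
Cost = 1,232 kWh × $0.105 = $129.41 ≈ $129

$129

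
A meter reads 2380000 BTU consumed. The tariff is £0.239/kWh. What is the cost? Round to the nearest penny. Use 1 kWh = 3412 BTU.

2380000 BTU × (0.00029308 kWh/BTU) = 697.5 kWh
Cost = 697.5 kWh × £0.239/kWh = £166.71

£166.71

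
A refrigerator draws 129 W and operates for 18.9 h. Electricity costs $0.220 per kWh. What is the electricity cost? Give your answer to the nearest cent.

Energy = 129 W × 18.9 h = 2,438 Wh = 2.438 kWh
Cost = 2.438 kWh × $0.220/kWh = $0.54

$0.54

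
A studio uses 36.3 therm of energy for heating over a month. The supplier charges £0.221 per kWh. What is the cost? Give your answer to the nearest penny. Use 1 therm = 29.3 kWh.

36.3 therm × (29.3 kWh/therm) = 1,064 kWh
Cost = 1,064 kWh × £0.221/kWh = £235.05

£235.05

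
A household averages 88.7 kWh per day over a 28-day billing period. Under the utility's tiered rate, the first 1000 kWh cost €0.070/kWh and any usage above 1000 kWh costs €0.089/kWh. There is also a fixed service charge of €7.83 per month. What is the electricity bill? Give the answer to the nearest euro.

Usage = 88.7 kWh/day × 28 days = 2483.6 kWh
First 1000 kWh × €0.070 = €70.00
Remaining 1483.6 kWh × €0.089 = €132.04
Energy charge = €202.04; + service €7.83 = €209.87 ≈ €210

€210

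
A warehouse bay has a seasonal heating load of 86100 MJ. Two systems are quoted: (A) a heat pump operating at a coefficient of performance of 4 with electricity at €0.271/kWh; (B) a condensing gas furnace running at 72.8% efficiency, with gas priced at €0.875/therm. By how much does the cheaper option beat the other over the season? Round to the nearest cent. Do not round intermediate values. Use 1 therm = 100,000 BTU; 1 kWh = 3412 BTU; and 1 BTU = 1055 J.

€639.60

Heat load = 86100 MJ = 86,100,000,000 J / 1055 = 81,611,374 BTU
Gas: input = 81,611,374 / 0.728 = 112,103,536 BTU = 1,121 therm → 1,121 × €0.875 = €980.91
Heat pump: 81,611,374 BTU / 3412 = 23,920 kWh heat; / 4 = 5,980 kWh in → × €0.271 = €1,620.51
Difference = |€980.91 − €1,620.51| = €639.60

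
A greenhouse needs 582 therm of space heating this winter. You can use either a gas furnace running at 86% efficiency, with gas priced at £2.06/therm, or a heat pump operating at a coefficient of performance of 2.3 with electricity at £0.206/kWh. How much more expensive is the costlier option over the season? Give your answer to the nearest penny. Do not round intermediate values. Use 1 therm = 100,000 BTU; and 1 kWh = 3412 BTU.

Heat load = 582 therm × 100,000 = 58,200,000 BTU
Gas: input = 58,200,000 / 0.86 = 67,674,419 BTU = 676.7 therm → 676.7 × £2.06 = £1,394.09
Heat pump: 58,200,000 BTU / 3412 = 17,060 kWh heat; / 2.3 = 7,416 kWh in → × £0.206 = £1,527.75
Difference = |£1,394.09 − £1,527.75| = £133.66

£133.66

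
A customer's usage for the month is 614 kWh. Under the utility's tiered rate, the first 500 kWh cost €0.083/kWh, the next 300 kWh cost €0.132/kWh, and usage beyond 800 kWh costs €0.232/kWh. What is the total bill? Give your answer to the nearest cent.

First 500 kWh × €0.083 = €41.50
Next 114 kWh × €0.132 = €15.05
Remaining tier: 0 kWh (not reached)
Total = €56.55

€56.55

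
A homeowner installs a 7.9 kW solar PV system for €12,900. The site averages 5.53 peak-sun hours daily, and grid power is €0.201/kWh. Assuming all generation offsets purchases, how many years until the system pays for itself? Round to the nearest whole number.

4 years

Daily generation = 7.9 kW × 5.53 h = 43.69 kWh
Annual generation = 43.69 × 365 = 15946 kWh
Annual savings = 15946 × €0.201 = €3,205.10
Payback = €12,900 / €3,205.10 = 4.02 years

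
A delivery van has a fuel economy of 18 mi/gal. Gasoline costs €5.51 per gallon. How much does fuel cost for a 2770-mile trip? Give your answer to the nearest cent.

€847.93

Fuel = 2770 mi / 18 mpg = 153.9 gal
Cost = 153.9 gal × €5.51/gal = €847.93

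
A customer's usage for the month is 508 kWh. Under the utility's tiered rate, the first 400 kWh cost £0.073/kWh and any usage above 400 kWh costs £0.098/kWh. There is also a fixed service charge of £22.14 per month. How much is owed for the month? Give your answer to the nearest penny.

£61.92

First 400 kWh × £0.073 = £29.20
Remaining 108 kWh × £0.098 = £10.58
Energy charge = £39.78; + service £22.14 = £61.92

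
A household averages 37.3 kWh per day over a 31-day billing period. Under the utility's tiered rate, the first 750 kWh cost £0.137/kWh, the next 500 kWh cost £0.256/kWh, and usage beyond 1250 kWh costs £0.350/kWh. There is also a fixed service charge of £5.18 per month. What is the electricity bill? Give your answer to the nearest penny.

Usage = 37.3 kWh/day × 31 days = 1156.3 kWh
First 750 kWh × £0.137 = £102.75
Next 406.3 kWh × £0.256 = £104.01
Remaining tier: 0 kWh (not reached)
Energy charge = £206.76; + service £5.18 = £211.94

£211.94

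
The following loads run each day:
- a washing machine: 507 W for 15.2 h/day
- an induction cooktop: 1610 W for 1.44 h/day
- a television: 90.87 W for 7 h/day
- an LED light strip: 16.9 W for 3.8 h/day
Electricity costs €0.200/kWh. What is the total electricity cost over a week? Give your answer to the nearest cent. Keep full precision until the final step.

washing machine: 507 W × 15.2 h × 7 d = 53,945 Wh = 53.94 kWh
induction cooktop: 1610 W × 1.44 h × 7 d = 16,229 Wh = 16.23 kWh
television: 90.87 W × 7 h × 7 d = 4,453 Wh = 4.453 kWh
LED light strip: 16.9 W × 3.8 h × 7 d = 450 Wh = 0.4495 kWh
Total energy = 53.94 + 16.23 + 4.453 + 0.4495 = 75.08 kWh
Cost = 75.08 kWh × €0.200 = €15.02

€15.02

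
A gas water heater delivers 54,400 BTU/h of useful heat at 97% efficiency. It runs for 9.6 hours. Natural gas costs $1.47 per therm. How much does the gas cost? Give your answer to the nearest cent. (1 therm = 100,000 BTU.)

Heat delivered = 54,400 BTU/h × 9.6 h = 522,240 BTU
Gas input = 522,240 / 0.97 = 538,392 BTU
= 538,392 / 100,000 = 5.384 therm
Cost = 5.384 × $1.47/therm = $7.91

$7.91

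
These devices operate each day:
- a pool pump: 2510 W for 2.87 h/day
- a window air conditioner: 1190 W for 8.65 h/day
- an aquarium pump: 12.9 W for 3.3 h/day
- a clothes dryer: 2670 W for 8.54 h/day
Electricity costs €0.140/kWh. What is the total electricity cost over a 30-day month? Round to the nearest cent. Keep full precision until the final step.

pool pump: 2510 W × 2.87 h × 30 d = 216,111 Wh = 216.1 kWh
window air conditioner: 1190 W × 8.65 h × 30 d = 308,805 Wh = 308.8 kWh
aquarium pump: 12.9 W × 3.3 h × 30 d = 1,277 Wh = 1.277 kWh
clothes dryer: 2670 W × 8.54 h × 30 d = 684,054 Wh = 684.1 kWh
Total energy = 216.1 + 308.8 + 1.277 + 684.1 = 1,210 kWh
Cost = 1,210 kWh × €0.140 = €169.43

€169.43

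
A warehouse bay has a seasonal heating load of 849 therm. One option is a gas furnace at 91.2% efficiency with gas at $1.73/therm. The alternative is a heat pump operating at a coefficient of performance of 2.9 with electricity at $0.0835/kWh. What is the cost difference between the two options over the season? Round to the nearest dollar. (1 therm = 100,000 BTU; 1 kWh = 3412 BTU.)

Heat load = 849 therm × 100,000 = 84,900,000 BTU
Gas: input = 84,900,000 / 0.912 = 93,092,105 BTU = 930.9 therm → 930.9 × $1.73 = $1,610.49
Heat pump: 84,900,000 BTU / 3412 = 24,880 kWh heat; / 2.9 = 8,580 kWh in → × $0.0835 = $716.45
Difference = |$1,610.49 − $716.45| = $894.04 ≈ $894

$894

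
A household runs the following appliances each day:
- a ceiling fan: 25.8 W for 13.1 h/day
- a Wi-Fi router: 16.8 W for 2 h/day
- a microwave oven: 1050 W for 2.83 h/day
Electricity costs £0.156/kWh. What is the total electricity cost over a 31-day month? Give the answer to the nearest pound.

ceiling fan: 25.8 W × 13.1 h × 31 d = 10,477 Wh = 10.48 kWh
Wi-Fi router: 16.8 W × 2 h × 31 d = 1,042 Wh = 1.042 kWh
microwave oven: 1050 W × 2.83 h × 31 d = 92,116 Wh = 92.12 kWh
Total energy = 10.48 + 1.042 + 92.12 = 103.6 kWh
Cost = 103.6 kWh × £0.156 = £16.17 ≈ £16

£16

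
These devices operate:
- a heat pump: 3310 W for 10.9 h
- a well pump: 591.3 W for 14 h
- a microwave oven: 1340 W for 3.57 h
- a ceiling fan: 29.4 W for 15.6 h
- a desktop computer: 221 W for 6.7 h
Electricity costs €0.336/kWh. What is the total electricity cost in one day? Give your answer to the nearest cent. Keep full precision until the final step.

€17.16

heat pump: 3310 W × 10.9 h = 36,079 Wh = 36.08 kWh
well pump: 591.3 W × 14 h = 8,278 Wh = 8.278 kWh
microwave oven: 1340 W × 3.57 h = 4,784 Wh = 4.784 kWh
ceiling fan: 29.4 W × 15.6 h = 459 Wh = 0.4586 kWh
desktop computer: 221 W × 6.7 h = 1,481 Wh = 1.481 kWh
Total energy = 36.08 + 8.278 + 4.784 + 0.4586 + 1.481 = 51.08 kWh
Cost = 51.08 kWh × €0.336 = €17.16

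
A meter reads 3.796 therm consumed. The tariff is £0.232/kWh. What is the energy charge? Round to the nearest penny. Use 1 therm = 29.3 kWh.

£25.80

3.796 therm × (29.3 kWh/therm) = 111.2 kWh
Cost = 111.2 kWh × £0.232/kWh = £25.80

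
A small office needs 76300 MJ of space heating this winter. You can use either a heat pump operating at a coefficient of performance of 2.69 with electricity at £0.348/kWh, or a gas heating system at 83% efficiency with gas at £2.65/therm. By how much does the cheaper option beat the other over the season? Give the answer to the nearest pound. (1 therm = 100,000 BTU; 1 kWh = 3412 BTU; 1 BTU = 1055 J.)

Heat load = 76300 MJ = 76,300,000,000 J / 1055 = 72,322,275 BTU
Gas: input = 72,322,275 / 0.83 = 87,135,271 BTU = 871.4 therm → 871.4 × £2.65 = £2,309.08
Heat pump: 72,322,275 BTU / 3412 = 21,200 kWh heat; / 2.69 = 7,880 kWh in → × £0.348 = £2,742.14
Difference = |£2,309.08 − £2,742.14| = £433.06 ≈ £433

£433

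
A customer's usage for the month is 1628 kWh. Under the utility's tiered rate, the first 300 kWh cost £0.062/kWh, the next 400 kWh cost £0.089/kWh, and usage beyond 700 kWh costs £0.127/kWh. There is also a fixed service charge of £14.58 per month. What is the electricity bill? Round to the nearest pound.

First 300 kWh × £0.062 = £18.60
Next 400 kWh × £0.089 = £35.60
Remaining 928 kWh × £0.127 = £117.86
Energy charge = £172.06; + service £14.58 = £186.64 ≈ £187

£187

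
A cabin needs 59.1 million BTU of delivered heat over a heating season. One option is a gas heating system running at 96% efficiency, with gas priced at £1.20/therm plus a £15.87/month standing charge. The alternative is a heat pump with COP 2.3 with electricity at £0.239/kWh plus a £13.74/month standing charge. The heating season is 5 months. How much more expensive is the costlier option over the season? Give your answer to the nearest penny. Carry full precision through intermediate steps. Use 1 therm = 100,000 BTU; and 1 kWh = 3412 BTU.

Heat load = 59.1 × 10⁶ BTU = 59,100,000 BTU
Gas: input = 59,100,000 / 0.96 = 61,562,500 BTU = 615.6 therm → 615.6 × £1.20 = £738.75; + 5 × £15.87 standing = £818.10
Heat pump: 59,100,000 BTU / 3412 = 17,320 kWh heat; / 2.3 = 7,531 kWh in → × £0.239 = £1,799.90; + 5 × £13.74 standing = £1,868.60
Difference = |£818.10 − £1,868.60| = £1,050.50

£1050.50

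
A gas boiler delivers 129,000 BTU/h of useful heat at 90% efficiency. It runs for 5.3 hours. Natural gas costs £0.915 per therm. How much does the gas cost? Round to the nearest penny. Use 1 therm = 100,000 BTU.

£6.95

Heat delivered = 129,000 BTU/h × 5.3 h = 683,700 BTU
Gas input = 683,700 / 0.90 = 759,667 BTU
= 759,667 / 100,000 = 7.597 therm
Cost = 7.597 × £0.915/therm = £6.95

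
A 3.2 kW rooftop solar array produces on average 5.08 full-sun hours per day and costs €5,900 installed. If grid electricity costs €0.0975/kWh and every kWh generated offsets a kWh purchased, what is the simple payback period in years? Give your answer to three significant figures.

Daily generation = 3.2 kW × 5.08 h = 16.26 kWh
Annual generation = 16.26 × 365 = 5933.4 kWh
Annual savings = 5933.4 × €0.0975 = €578.51
Payback = €5,900 / €578.51 = 10.2 years

10.2 years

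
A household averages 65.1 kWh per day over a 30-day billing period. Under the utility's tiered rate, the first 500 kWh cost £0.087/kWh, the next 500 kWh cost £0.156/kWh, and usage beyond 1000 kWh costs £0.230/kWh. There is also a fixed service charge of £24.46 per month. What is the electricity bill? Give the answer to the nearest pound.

Usage = 65.1 kWh/day × 30 days = 1953 kWh
First 500 kWh × £0.087 = £43.50
Next 500 kWh × £0.156 = £78.00
Remaining 953 kWh × £0.230 = £219.19
Energy charge = £340.69; + service £24.46 = £365.15 ≈ £365

£365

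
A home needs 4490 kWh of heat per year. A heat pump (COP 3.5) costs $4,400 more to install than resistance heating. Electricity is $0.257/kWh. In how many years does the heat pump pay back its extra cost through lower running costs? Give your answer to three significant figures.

5.34 years

Resistance: 4490 kWh × $0.257 = $1,153.93/yr
Heat pump: 4490 / 3.5 = 1283 kWh in → × $0.257 = $329.69/yr
Annual savings = $824.24
Payback = $4,400 / $824.24 = 5.34 years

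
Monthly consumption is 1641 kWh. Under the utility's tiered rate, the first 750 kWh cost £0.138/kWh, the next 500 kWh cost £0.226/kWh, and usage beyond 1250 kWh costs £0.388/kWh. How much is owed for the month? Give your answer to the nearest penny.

First 750 kWh × £0.138 = £103.50
Next 500 kWh × £0.226 = £113.00
Remaining 391 kWh × £0.388 = £151.71
Total = £368.21

£368.21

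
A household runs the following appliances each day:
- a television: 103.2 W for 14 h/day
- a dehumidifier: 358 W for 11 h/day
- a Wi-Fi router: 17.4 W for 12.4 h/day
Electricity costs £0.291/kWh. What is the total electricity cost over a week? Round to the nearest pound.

television: 103.2 W × 14 h × 7 d = 10,114 Wh = 10.11 kWh
dehumidifier: 358 W × 11 h × 7 d = 27,566 Wh = 27.57 kWh
Wi-Fi router: 17.4 W × 12.4 h × 7 d = 1,510 Wh = 1.51 kWh
Total energy = 10.11 + 27.57 + 1.51 = 39.19 kWh
Cost = 39.19 kWh × £0.291 = £11.40 ≈ £11

£11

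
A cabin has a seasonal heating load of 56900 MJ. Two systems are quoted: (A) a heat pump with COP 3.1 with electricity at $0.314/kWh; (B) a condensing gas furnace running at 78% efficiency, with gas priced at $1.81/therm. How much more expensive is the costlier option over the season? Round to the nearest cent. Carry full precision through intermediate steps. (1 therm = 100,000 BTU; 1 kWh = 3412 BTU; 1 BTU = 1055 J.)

Heat load = 56900 MJ = 56,900,000,000 J / 1055 = 53,933,649 BTU
Gas: input = 53,933,649 / 0.78 = 69,145,704 BTU = 691.5 therm → 691.5 × $1.81 = $1,251.54
Heat pump: 53,933,649 BTU / 3412 = 15,810 kWh heat; / 3.1 = 5,099 kWh in → × $0.314 = $1,601.10
Difference = |$1,251.54 − $1,601.10| = $349.56

$349.56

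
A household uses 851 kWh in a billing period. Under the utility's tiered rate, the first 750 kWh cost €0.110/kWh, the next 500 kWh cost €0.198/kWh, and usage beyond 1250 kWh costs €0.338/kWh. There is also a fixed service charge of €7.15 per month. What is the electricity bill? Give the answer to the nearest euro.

€110

First 750 kWh × €0.110 = €82.50
Next 101 kWh × €0.198 = €20.00
Remaining tier: 0 kWh (not reached)
Energy charge = €102.50; + service €7.15 = €109.65 ≈ €110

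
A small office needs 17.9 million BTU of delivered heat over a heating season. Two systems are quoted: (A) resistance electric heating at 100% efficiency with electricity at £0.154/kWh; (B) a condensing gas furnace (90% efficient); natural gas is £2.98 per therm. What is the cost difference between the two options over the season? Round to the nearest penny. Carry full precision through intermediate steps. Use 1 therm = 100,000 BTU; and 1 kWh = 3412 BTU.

£215.22

Heat load = 17.9 × 10⁶ BTU = 17,900,000 BTU
Gas: input = 17,900,000 / 0.90 = 19,888,889 BTU = 198.9 therm → 198.9 × £2.98 = £592.69
Electric: 17,900,000 BTU / 3412 = 5,246 kWh → × £0.154 = £807.91
Difference = |£592.69 − £807.91| = £215.22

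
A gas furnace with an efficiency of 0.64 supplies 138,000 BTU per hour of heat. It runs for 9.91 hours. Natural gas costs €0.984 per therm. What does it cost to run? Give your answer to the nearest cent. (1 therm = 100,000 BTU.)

€21.03

Heat delivered = 138,000 BTU/h × 9.91 h = 1,367,580 BTU
Gas input = 1,367,580 / 0.64 = 2,136,844 BTU
= 2,136,844 / 100,000 = 21.37 therm
Cost = 21.37 × €0.984/therm = €21.03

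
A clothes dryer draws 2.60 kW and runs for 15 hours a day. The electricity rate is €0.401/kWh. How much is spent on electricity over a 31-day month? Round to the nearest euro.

€485

Energy = 2600 W × 15 h/day × 31 days = 1,209,000 Wh = 1,209 kWh
Cost = 1,209 kWh × €0.401/kWh = €484.81 ≈ €485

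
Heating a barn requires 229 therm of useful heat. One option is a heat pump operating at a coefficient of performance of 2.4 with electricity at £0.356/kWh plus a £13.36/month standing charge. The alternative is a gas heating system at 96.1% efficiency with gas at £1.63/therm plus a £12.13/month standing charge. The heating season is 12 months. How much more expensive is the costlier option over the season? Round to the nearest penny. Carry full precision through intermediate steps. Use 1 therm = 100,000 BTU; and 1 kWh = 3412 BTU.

Heat load = 229 therm × 100,000 = 22,900,000 BTU
Gas: input = 22,900,000 / 0.961 = 23,829,344 BTU = 238.3 therm → 238.3 × £1.63 = £388.42; + 12 × £12.13 standing = £533.98
Heat pump: 22,900,000 BTU / 3412 = 6,712 kWh heat; / 2.4 = 2,797 kWh in → × £0.356 = £995.55; + 12 × £13.36 standing = £1,155.87
Difference = |£533.98 − £1,155.87| = £621.90

£621.90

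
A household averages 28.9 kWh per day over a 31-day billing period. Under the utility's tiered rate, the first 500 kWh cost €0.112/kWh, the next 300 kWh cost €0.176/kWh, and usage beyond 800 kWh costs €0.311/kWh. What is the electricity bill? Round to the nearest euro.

Usage = 28.9 kWh/day × 31 days = 895.9 kWh
First 500 kWh × €0.112 = €56.00
Next 300 kWh × €0.176 = €52.80
Remaining 95.9 kWh × €0.311 = €29.82
Total = €138.62 ≈ €139

€139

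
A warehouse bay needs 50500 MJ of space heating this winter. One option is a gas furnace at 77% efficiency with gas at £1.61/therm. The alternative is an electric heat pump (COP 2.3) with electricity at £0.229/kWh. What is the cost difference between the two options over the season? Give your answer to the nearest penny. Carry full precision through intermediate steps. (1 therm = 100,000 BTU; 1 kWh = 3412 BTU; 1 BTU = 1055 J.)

Heat load = 50500 MJ = 50,500,000,000 J / 1055 = 47,867,299 BTU
Gas: input = 47,867,299 / 0.77 = 62,165,323 BTU = 621.7 therm → 621.7 × £1.61 = £1,000.86
Heat pump: 47,867,299 BTU / 3412 = 14,030 kWh heat; / 2.3 = 6,100 kWh in → × £0.229 = £1,396.81
Difference = |£1,000.86 − £1,396.81| = £395.95

£395.95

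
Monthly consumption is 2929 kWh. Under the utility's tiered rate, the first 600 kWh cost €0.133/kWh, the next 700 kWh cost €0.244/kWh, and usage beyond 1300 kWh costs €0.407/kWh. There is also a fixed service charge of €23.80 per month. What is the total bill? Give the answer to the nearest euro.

€937

First 600 kWh × €0.133 = €79.80
Next 700 kWh × €0.244 = €170.80
Remaining 1629 kWh × €0.407 = €663.00
Energy charge = €913.60; + service €23.80 = €937.40 ≈ €937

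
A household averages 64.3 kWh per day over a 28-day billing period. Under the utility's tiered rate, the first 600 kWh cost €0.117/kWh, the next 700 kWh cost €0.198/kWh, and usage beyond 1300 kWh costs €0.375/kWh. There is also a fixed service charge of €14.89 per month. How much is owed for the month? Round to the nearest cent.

€411.34

Usage = 64.3 kWh/day × 28 days = 1800.4 kWh
First 600 kWh × €0.117 = €70.20
Next 700 kWh × €0.198 = €138.60
Remaining 500.4 kWh × €0.375 = €187.65
Energy charge = €396.45; + service €14.89 = €411.34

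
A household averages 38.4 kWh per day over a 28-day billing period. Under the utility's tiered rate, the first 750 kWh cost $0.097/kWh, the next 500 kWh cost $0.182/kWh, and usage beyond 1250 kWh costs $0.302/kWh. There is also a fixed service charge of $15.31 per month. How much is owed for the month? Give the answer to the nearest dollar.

$147

Usage = 38.4 kWh/day × 28 days = 1075.2 kWh
First 750 kWh × $0.097 = $72.75
Next 325.2 kWh × $0.182 = $59.19
Remaining tier: 0 kWh (not reached)
Energy charge = $131.94; + service $15.31 = $147.25 ≈ $147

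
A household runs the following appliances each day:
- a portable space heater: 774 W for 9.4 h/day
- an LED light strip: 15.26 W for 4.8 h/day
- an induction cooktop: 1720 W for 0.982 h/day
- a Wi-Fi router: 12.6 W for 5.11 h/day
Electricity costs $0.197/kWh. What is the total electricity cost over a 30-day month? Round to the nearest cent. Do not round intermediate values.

$53.79

portable space heater: 774 W × 9.4 h × 30 d = 218,268 Wh = 218.3 kWh
LED light strip: 15.26 W × 4.8 h × 30 d = 2,197 Wh = 2.197 kWh
induction cooktop: 1720 W × 0.982 h × 30 d = 50,671 Wh = 50.67 kWh
Wi-Fi router: 12.6 W × 5.11 h × 30 d = 1,932 Wh = 1.932 kWh
Total energy = 218.3 + 2.197 + 50.67 + 1.932 = 273.1 kWh
Cost = 273.1 kWh × $0.197 = $53.79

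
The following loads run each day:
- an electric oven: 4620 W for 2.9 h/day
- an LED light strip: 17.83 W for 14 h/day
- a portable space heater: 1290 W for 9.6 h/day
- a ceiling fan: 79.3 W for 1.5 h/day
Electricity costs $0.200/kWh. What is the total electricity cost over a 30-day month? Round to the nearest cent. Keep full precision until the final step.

$156.90

electric oven: 4620 W × 2.9 h × 30 d = 401,940 Wh = 401.9 kWh
LED light strip: 17.83 W × 14 h × 30 d = 7,489 Wh = 7.489 kWh
portable space heater: 1290 W × 9.6 h × 30 d = 371,520 Wh = 371.5 kWh
ceiling fan: 79.3 W × 1.5 h × 30 d = 3,568 Wh = 3.568 kWh
Total energy = 401.9 + 7.489 + 371.5 + 3.568 = 784.5 kWh
Cost = 784.5 kWh × $0.200 = $156.90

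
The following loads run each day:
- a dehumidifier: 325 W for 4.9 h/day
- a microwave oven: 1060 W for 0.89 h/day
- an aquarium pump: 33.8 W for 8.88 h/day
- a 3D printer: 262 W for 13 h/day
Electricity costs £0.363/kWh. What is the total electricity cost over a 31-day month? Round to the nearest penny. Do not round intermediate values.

dehumidifier: 325 W × 4.9 h × 31 d = 49,368 Wh = 49.37 kWh
microwave oven: 1060 W × 0.89 h × 31 d = 29,245 Wh = 29.25 kWh
aquarium pump: 33.8 W × 8.88 h × 31 d = 9,304 Wh = 9.304 kWh
3D printer: 262 W × 13 h × 31 d = 105,586 Wh = 105.6 kWh
Total energy = 49.37 + 29.25 + 9.304 + 105.6 = 193.5 kWh
Cost = 193.5 kWh × £0.363 = £70.24

£70.24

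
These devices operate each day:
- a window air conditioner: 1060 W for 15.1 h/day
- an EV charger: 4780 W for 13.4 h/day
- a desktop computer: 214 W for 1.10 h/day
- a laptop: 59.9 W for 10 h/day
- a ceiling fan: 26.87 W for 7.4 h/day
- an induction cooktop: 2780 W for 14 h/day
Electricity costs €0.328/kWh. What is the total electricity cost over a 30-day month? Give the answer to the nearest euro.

€1181

window air conditioner: 1060 W × 15.1 h × 30 d = 480,180 Wh = 480.2 kWh
EV charger: 4780 W × 13.4 h × 30 d = 1,921,560 Wh = 1,922 kWh
desktop computer: 214 W × 1.10 h × 30 d = 7,062 Wh = 7.062 kWh
laptop: 59.9 W × 10 h × 30 d = 17,970 Wh = 17.97 kWh
ceiling fan: 26.87 W × 7.4 h × 30 d = 5,965 Wh = 5.965 kWh
induction cooktop: 2780 W × 14 h × 30 d = 1,167,600 Wh = 1,168 kWh
Total energy = 480.2 + 1,922 + 7.062 + 17.97 + 5.965 + 1,168 = 3,600 kWh
Cost = 3,600 kWh × €0.328 = €1,180.91 ≈ €1181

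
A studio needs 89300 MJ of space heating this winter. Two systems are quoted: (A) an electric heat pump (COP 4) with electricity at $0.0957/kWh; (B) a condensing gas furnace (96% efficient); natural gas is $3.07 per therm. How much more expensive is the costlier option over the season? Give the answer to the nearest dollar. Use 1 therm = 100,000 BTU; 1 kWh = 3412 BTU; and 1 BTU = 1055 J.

$2113

Heat load = 89300 MJ = 89,300,000,000 J / 1055 = 84,644,550 BTU
Gas: input = 84,644,550 / 0.96 = 88,171,406 BTU = 881.7 therm → 881.7 × $3.07 = $2,706.86
Heat pump: 84,644,550 BTU / 3412 = 24,810 kWh heat; / 4 = 6,202 kWh in → × $0.0957 = $593.53
Difference = |$2,706.86 − $593.53| = $2,113.33 ≈ $2113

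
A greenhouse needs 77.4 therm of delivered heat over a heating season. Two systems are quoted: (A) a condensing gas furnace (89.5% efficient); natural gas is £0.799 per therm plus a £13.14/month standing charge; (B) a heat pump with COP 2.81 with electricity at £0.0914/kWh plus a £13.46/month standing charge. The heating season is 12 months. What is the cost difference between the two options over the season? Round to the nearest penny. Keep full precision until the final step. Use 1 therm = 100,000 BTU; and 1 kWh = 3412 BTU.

£8.53

Heat load = 77.4 therm × 100,000 = 7,740,000 BTU
Gas: input = 7,740,000 / 0.895 = 8,648,045 BTU = 86.48 therm → 86.48 × £0.799 = £69.10; + 12 × £13.14 standing = £226.78
Heat pump: 7,740,000 BTU / 3412 = 2,268 kWh heat; / 2.81 = 807.3 kWh in → × £0.0914 = £73.79; + 12 × £13.46 standing = £235.31
Difference = |£226.78 − £235.31| = £8.53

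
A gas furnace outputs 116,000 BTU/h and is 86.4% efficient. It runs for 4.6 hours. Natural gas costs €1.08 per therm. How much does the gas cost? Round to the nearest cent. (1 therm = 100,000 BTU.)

Heat delivered = 116,000 BTU/h × 4.6 h = 533,600 BTU
Gas input = 533,600 / 0.864 = 617,593 BTU
= 617,593 / 100,000 = 6.176 therm
Cost = 6.176 × €1.08/therm = €6.67

€6.67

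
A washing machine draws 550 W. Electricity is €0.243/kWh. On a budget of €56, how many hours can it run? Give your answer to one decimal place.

Energy budget = €56 / €0.243 per kWh = 230.5 kWh = 230,453 Wh
Runtime = 230,453 Wh / 550 W = 419 h

419.0 h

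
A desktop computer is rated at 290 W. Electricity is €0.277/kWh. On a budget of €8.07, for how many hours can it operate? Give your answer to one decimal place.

100.5 h

Energy budget = €8.07 / €0.277 per kWh = 29.13 kWh = 29,134 Wh
Runtime = 29,134 Wh / 290 W = 100.5 h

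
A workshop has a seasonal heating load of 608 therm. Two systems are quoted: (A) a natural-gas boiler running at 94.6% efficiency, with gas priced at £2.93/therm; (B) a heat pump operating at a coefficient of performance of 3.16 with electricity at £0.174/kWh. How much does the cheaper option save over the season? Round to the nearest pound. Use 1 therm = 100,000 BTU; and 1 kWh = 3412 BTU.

£902

Heat load = 608 therm × 100,000 = 60,800,000 BTU
Gas: input = 60,800,000 / 0.946 = 64,270,613 BTU = 642.7 therm → 642.7 × £2.93 = £1,883.13
Heat pump: 60,800,000 BTU / 3412 = 17,820 kWh heat; / 3.16 = 5,639 kWh in → × £0.174 = £981.20
Difference = |£1,883.13 − £981.20| = £901.93 ≈ £902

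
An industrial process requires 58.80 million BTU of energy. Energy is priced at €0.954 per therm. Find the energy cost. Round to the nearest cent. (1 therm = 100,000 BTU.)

58.80 million BTU × (10 therm/million BTU) = 588 therm
Cost = 588 therm × €0.954/therm = €560.95

€560.95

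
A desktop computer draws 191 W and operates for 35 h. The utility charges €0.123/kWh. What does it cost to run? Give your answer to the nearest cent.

€0.82

Energy = 191 W × 35 h = 6,685 Wh = 6.685 kWh
Cost = 6.685 kWh × €0.123/kWh = €0.82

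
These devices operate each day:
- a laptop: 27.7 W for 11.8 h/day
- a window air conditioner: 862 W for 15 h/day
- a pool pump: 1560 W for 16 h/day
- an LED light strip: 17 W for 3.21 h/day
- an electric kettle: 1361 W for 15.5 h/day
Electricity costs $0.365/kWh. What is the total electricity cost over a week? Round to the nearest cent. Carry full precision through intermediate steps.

laptop: 27.7 W × 11.8 h × 7 d = 2,288 Wh = 2.288 kWh
window air conditioner: 862 W × 15 h × 7 d = 90,510 Wh = 90.51 kWh
pool pump: 1560 W × 16 h × 7 d = 174,720 Wh = 174.7 kWh
LED light strip: 17 W × 3.21 h × 7 d = 382 Wh = 0.382 kWh
electric kettle: 1361 W × 15.5 h × 7 d = 147,668 Wh = 147.7 kWh
Total energy = 2.288 + 90.51 + 174.7 + 0.382 + 147.7 = 415.6 kWh
Cost = 415.6 kWh × $0.365 = $151.68

$151.68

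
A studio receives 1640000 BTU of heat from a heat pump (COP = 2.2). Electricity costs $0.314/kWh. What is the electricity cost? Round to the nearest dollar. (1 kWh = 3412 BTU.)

Heat delivered = 1,640,000 BTU / 3412 = 480.7 kWh
Electrical input = 480.7 kWh / 2.2 = 218.5 kWh
Cost = 218.5 × $0.314/kWh = $68.60 ≈ $69

$69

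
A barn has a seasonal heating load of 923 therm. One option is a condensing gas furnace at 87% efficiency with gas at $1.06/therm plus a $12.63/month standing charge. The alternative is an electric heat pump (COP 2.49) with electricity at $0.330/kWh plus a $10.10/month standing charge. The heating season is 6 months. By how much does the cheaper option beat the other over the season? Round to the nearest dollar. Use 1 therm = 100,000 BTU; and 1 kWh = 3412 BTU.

$2445

Heat load = 923 therm × 100,000 = 92,300,000 BTU
Gas: input = 92,300,000 / 0.87 = 106,091,954 BTU = 1,061 therm → 1,061 × $1.06 = $1,124.57; + 6 × $12.63 standing = $1,200.35
Heat pump: 92,300,000 BTU / 3412 = 27,050 kWh heat; / 2.49 = 10,860 kWh in → × $0.330 = $3,585.15; + 6 × $10.10 standing = $3,645.75
Difference = |$1,200.35 − $3,645.75| = $2,445.39 ≈ $2445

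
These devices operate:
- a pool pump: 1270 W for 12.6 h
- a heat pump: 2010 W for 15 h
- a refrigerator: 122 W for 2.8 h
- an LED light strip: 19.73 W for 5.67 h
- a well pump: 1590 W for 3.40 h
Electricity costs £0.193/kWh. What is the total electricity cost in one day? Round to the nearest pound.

£10

pool pump: 1270 W × 12.6 h = 16,002 Wh = 16 kWh
heat pump: 2010 W × 15 h = 30,150 Wh = 30.15 kWh
refrigerator: 122 W × 2.8 h = 342 Wh = 0.3416 kWh
LED light strip: 19.73 W × 5.67 h = 112 Wh = 0.1119 kWh
well pump: 1590 W × 3.40 h = 5,406 Wh = 5.406 kWh
Total energy = 16 + 30.15 + 0.3416 + 0.1119 + 5.406 = 52.01 kWh
Cost = 52.01 kWh × £0.193 = £10.04 ≈ £10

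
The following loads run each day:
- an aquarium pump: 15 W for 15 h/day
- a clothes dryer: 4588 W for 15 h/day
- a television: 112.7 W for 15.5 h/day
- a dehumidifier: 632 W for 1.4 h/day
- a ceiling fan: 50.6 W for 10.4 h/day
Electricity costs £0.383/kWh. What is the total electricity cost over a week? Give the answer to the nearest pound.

aquarium pump: 15 W × 15 h × 7 d = 1,575 Wh = 1.575 kWh
clothes dryer: 4588 W × 15 h × 7 d = 481,740 Wh = 481.7 kWh
television: 112.7 W × 15.5 h × 7 d = 12,228 Wh = 12.23 kWh
dehumidifier: 632 W × 1.4 h × 7 d = 6,194 Wh = 6.194 kWh
ceiling fan: 50.6 W × 10.4 h × 7 d = 3,684 Wh = 3.684 kWh
Total energy = 1.575 + 481.7 + 12.23 + 6.194 + 3.684 = 505.4 kWh
Cost = 505.4 kWh × £0.383 = £193.58 ≈ £194

£194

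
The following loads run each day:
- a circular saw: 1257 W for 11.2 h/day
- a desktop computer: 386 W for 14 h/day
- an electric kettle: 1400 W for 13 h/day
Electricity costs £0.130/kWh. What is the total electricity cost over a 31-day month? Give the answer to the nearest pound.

£152

circular saw: 1257 W × 11.2 h × 31 d = 436,430 Wh = 436.4 kWh
desktop computer: 386 W × 14 h × 31 d = 167,524 Wh = 167.5 kWh
electric kettle: 1400 W × 13 h × 31 d = 564,200 Wh = 564.2 kWh
Total energy = 436.4 + 167.5 + 564.2 = 1,168 kWh
Cost = 1,168 kWh × £0.130 = £151.86 ≈ £152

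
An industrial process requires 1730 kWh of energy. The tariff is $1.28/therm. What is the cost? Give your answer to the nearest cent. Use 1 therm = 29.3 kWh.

1730 kWh × (0.03413 therm/kWh) = 59.04 therm
Cost = 59.04 therm × $1.28/therm = $75.58

$75.58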